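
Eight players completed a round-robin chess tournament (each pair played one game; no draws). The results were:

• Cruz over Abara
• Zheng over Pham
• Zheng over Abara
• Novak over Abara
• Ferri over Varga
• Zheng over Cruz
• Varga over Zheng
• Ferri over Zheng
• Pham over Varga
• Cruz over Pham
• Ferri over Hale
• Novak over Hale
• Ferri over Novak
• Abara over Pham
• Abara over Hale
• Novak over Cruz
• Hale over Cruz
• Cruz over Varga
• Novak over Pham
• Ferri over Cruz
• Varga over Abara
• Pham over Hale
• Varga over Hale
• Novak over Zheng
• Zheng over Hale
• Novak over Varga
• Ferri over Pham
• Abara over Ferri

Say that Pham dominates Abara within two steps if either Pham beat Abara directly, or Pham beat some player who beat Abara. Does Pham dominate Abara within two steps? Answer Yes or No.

Yes

Pham did not beat Abara directly.
Pham beat Varga, Hale. Of those, Varga beat Abara.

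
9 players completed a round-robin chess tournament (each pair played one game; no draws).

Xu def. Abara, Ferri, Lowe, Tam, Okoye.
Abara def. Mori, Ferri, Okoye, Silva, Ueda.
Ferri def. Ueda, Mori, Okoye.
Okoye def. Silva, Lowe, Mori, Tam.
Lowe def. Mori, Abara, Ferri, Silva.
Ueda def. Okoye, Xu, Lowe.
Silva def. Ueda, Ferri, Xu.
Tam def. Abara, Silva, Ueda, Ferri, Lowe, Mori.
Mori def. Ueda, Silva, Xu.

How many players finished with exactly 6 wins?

1

Win totals: Silva 3, Xu 5, Okoye 4, Lowe 4, Abara 5, Ferri 3, Mori 3, Ueda 3, Tam 6.
Exactly 6: Tam — 1 player.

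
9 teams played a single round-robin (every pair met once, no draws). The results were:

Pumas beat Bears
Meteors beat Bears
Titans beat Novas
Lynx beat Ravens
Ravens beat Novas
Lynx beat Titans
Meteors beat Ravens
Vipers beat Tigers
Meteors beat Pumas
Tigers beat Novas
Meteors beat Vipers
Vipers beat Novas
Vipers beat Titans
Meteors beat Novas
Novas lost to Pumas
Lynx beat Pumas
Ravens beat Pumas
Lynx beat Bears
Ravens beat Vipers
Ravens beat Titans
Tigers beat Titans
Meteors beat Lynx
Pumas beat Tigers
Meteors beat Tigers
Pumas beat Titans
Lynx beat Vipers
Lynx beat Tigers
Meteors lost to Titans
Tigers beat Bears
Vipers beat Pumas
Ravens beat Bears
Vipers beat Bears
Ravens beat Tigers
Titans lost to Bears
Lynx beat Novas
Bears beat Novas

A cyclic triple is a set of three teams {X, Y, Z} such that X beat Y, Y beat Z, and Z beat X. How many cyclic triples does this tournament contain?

6

Win totals: Pumas 4, Ravens 6, Titans 2, Novas 0, Lynx 7, Vipers 5, Bears 2, Tigers 3, Meteors 7.
A team with w wins dominates both others in C(w,2) triples; summing gives 6 + 15 + 1 + 0 + 21 + 10 + 1 + 3 + 21 = 78 transitive triples.
Total triples C(9,3) = 84, so cyclic triples = 84 − 78 = 6.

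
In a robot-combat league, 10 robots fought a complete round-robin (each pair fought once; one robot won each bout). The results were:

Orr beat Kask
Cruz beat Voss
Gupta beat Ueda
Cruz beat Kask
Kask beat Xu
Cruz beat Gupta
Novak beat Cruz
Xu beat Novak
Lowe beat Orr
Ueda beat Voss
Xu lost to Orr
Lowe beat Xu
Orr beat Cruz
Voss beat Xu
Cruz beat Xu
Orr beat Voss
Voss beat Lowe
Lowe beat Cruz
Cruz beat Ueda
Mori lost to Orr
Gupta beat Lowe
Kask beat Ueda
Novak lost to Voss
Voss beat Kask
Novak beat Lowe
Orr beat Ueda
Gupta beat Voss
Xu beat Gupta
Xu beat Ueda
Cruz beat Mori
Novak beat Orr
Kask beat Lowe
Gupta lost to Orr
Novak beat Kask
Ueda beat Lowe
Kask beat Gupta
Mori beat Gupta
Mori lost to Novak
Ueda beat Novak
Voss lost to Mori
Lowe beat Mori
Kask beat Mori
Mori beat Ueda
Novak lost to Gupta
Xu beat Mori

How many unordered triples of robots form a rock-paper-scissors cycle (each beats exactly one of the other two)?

Win totals: Gupta 4, Voss 4, Novak 5, Kask 5, Cruz 6, Lowe 4, Mori 3, Ueda 3, Xu 4, Orr 7.
A robot with w wins dominates both others in C(w,2) triples; summing gives 6 + 6 + 10 + 10 + 15 + 6 + 3 + 3 + 6 + 21 = 86 transitive triples.
Total triples C(10,3) = 120, so cyclic triples = 120 − 86 = 34.

34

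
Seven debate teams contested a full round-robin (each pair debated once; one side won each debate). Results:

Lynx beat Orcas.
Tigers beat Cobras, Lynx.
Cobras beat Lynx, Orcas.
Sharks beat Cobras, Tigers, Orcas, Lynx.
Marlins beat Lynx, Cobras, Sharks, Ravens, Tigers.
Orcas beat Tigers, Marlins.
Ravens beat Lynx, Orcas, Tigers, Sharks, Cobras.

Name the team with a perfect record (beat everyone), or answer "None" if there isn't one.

None

Highest win total is Ravens with 5 (out of 6 possible).
Ravens lost to Marlins, so no team went undefeated.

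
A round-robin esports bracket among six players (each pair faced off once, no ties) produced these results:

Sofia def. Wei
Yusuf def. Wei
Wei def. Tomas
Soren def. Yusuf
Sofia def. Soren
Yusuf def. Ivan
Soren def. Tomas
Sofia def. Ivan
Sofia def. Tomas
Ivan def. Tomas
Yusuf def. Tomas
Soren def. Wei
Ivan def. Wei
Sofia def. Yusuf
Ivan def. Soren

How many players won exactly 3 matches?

Win totals: Wei 1, Ivan 3, Tomas 0, Soren 3, Sofia 5, Yusuf 3.
Exactly 3: Ivan, Soren, Yusuf — 3 players.

3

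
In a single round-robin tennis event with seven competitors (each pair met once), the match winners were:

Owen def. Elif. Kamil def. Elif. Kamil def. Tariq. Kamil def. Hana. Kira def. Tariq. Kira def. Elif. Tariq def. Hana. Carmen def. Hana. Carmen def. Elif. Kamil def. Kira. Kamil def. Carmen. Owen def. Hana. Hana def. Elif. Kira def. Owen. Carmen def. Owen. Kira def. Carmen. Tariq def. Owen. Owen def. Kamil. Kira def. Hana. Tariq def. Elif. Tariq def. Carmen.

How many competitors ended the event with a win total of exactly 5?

Win totals: Hana 1, Elif 0, Carmen 3, Kira 5, Tariq 4, Kamil 5, Owen 3.
Exactly 5: Kira, Kamil — 2 competitors.

2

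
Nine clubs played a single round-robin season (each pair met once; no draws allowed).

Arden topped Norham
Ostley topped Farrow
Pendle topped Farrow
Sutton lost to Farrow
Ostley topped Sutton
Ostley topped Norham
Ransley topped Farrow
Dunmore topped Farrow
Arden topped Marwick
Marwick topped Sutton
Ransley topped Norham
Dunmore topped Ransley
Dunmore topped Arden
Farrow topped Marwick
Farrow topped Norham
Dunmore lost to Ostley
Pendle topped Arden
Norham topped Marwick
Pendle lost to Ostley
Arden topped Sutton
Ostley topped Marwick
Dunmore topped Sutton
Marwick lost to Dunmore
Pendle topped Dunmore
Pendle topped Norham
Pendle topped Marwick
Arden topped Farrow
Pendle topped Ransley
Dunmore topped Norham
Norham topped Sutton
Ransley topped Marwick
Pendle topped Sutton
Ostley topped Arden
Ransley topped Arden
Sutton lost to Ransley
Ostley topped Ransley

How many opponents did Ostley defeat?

8

Ostley's results: beat Pendle, Arden, Marwick, Ransley, Dunmore, Sutton, Norham, Farrow; lost to no one.
That is 8 wins.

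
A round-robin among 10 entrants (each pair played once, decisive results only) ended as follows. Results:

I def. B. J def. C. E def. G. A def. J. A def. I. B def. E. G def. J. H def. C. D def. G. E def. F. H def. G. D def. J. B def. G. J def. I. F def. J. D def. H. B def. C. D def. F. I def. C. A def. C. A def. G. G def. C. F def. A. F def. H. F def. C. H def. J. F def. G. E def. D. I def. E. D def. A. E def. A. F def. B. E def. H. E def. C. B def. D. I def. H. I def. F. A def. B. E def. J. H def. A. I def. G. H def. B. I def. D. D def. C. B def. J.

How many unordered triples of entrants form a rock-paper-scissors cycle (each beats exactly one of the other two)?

Win totals: A 5, B 5, C 0, D 6, E 7, F 6, G 2, H 5, I 7, J 2.
An entrant with w wins dominates both others in C(w,2) triples; summing gives 10 + 10 + 0 + 15 + 21 + 15 + 1 + 10 + 21 + 1 = 104 transitive triples.
Total triples C(10,3) = 120, so cyclic triples = 120 − 104 = 16.

16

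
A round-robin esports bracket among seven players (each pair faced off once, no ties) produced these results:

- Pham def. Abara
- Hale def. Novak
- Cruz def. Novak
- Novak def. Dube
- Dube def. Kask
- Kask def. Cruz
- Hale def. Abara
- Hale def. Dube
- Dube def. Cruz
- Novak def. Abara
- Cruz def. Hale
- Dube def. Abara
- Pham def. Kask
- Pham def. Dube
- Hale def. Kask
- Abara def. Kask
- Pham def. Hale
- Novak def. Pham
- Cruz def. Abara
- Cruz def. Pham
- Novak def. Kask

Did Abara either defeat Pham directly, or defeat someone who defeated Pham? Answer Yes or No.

No

Abara did not beat Pham directly.
Abara beat Kask, but each of them lost to Pham. No two-step path.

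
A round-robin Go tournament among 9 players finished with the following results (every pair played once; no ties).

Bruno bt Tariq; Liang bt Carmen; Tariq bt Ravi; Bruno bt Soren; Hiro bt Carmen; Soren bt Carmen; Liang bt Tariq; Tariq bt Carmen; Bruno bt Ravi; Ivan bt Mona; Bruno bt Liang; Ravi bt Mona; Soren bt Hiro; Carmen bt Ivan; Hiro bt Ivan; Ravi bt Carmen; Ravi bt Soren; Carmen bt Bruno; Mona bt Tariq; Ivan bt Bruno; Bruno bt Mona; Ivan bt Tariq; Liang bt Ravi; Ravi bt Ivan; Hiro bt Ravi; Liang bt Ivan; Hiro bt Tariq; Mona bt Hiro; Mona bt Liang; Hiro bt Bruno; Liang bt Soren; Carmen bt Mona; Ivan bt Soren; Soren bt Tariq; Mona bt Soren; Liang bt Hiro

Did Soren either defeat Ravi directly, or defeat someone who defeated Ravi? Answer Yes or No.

Yes

Soren did not beat Ravi directly.
Soren beat Hiro, Tariq, Carmen. Of those, Hiro beat Ravi.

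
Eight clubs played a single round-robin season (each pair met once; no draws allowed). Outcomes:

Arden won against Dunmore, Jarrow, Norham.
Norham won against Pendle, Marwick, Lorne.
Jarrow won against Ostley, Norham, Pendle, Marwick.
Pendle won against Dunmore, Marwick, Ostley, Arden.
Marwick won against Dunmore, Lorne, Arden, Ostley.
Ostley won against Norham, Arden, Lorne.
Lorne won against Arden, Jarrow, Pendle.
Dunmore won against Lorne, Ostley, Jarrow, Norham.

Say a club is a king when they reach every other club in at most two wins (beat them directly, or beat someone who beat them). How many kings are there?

8

Marwick reaches everyone (king).
Jarrow reaches everyone (king).
Ostley reaches everyone (king).
Arden reaches everyone (king).
Norham reaches everyone (king).
Pendle reaches everyone (king).
Dunmore reaches everyone (king).
Lorne reaches everyone (king).
Kings: Marwick, Jarrow, Ostley, Arden, Norham, Pendle, Dunmore, Lorne — 8.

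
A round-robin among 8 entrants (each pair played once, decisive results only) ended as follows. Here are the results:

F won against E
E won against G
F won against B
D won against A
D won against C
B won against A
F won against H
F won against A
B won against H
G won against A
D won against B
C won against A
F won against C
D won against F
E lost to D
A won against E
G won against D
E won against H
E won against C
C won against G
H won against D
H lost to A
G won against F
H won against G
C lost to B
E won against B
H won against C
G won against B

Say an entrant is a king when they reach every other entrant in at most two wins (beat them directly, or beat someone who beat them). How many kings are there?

6

A cannot reach F in two steps.
B cannot reach F in two steps.
C reaches everyone (king).
D reaches everyone (king).
E reaches everyone (king).
F reaches everyone (king).
G reaches everyone (king).
H reaches everyone (king).
Kings: C, D, E, F, G, H — 6.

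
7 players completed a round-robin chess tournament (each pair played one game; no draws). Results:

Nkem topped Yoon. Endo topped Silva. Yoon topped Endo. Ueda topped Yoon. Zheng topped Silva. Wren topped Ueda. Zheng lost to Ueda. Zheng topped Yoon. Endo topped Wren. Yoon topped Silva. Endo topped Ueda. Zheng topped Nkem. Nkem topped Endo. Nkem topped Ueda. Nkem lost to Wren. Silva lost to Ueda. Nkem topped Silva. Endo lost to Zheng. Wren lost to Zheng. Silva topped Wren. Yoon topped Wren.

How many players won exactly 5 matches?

1

Win totals: Nkem 4, Ueda 3, Zheng 5, Wren 2, Silva 1, Endo 3, Yoon 3.
Exactly 5: Zheng — 1 player.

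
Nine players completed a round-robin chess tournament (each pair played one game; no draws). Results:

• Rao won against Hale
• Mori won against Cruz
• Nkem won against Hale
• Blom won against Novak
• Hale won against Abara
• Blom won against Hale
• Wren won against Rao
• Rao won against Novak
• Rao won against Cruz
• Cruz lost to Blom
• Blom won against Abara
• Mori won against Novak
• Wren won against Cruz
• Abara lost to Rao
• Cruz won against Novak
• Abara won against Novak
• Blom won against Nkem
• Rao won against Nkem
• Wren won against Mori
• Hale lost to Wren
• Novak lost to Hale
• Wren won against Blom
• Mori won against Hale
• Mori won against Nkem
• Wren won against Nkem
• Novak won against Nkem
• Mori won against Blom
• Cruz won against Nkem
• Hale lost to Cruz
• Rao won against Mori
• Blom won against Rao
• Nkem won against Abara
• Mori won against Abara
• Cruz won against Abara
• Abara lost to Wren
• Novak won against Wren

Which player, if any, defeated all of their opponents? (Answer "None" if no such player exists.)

None

Highest win total is Wren with 7 (out of 8 possible).
Wren lost to Novak, so no player went undefeated.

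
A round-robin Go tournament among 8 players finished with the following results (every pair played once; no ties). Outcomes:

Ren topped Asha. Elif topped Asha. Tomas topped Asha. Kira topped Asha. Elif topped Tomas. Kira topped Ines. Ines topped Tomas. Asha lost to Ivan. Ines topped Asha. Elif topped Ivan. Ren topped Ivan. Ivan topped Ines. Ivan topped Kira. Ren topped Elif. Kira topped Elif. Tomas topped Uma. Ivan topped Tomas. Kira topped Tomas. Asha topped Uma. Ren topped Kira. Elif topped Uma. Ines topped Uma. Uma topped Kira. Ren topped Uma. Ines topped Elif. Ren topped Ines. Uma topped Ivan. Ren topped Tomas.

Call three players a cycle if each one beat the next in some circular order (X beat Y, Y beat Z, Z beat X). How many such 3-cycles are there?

9

Win totals: Asha 1, Ines 4, Ivan 4, Ren 7, Kira 4, Tomas 2, Elif 4, Uma 2.
A player with w wins dominates both others in C(w,2) triples; summing gives 0 + 6 + 6 + 21 + 6 + 1 + 6 + 1 = 47 transitive triples.
Total triples C(8,3) = 56, so cyclic triples = 56 − 47 = 9.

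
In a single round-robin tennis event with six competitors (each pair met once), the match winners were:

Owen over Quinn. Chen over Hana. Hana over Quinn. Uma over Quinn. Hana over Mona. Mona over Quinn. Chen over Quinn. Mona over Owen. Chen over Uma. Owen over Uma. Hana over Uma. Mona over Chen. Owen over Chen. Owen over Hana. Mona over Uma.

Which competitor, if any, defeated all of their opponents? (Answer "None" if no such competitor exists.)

Highest win total is Owen with 4 (out of 5 possible).
Owen lost to Mona, so no competitor went undefeated.

None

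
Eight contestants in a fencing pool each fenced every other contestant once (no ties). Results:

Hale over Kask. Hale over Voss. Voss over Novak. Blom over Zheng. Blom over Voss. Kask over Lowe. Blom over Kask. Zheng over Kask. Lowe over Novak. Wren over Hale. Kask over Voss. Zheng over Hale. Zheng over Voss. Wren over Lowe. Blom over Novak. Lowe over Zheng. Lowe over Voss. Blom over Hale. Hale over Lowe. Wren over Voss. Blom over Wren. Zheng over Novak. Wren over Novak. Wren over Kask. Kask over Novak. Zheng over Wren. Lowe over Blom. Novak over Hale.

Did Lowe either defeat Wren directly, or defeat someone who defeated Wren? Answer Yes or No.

Lowe did not beat Wren directly.
Lowe beat Blom, Novak, Voss, Zheng. Of those, Blom beat Wren.

Yes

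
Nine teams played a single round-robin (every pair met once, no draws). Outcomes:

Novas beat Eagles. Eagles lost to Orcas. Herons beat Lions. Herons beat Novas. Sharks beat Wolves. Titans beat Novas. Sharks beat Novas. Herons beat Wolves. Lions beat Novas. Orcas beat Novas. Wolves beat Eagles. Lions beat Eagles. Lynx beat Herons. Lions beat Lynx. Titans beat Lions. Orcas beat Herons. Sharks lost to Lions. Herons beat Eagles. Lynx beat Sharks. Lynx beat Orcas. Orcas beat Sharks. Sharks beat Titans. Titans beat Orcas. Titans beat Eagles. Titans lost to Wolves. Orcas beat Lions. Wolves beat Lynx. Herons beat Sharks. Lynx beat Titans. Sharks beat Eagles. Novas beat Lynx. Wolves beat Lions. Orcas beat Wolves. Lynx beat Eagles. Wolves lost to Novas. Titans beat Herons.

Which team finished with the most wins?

Orcas

Win totals: Orcas 6, Titans 5, Novas 3, Wolves 4, Sharks 4, Lynx 5, Eagles 0, Herons 5, Lions 4.
Orcas leads with 6 wins (next highest: 5).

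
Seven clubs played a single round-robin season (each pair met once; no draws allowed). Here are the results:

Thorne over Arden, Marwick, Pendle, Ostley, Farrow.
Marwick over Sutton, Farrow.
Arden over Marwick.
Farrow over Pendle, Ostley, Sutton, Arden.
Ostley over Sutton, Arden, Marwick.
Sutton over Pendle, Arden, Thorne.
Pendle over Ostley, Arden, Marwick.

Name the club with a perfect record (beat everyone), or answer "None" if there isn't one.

Highest win total is Thorne with 5 (out of 6 possible).
Thorne lost to Sutton, so no club went undefeated.

None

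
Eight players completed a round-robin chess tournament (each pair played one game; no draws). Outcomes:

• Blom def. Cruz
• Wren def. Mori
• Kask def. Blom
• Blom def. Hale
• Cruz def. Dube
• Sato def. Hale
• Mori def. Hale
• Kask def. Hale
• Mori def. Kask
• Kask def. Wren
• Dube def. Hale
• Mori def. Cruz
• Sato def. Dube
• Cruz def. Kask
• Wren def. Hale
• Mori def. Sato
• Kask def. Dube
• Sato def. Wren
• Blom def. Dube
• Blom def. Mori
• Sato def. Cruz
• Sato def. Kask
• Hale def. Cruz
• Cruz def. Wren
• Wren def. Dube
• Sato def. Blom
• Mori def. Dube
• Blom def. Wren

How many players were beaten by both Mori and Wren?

Mori beat: Sato, Cruz, Dube, Kask, Hale.
Wren beat: Mori, Dube, Hale.
Both beat: Dube, Hale — 2.

2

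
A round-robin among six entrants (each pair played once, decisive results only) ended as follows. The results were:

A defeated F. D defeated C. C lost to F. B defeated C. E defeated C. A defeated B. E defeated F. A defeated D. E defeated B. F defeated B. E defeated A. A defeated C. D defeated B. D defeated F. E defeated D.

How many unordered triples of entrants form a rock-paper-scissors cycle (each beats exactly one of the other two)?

Of the C(6,3) = 20 triples, the cyclic ones are: none.
That is 0.

0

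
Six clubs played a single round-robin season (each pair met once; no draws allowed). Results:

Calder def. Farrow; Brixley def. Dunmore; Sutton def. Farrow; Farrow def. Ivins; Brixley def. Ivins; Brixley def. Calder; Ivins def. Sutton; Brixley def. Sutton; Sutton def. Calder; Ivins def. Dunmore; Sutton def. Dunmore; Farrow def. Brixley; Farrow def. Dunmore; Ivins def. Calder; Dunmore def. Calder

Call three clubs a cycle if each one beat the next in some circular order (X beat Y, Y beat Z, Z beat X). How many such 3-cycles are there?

Of the C(6,3) = 20 triples, the cyclic ones are: {Farrow, Sutton, Ivins}; {Farrow, Sutton, Brixley}; {Farrow, Ivins, Calder}; {Farrow, Dunmore, Calder}; {Farrow, Brixley, Calder}.
That is 5.

5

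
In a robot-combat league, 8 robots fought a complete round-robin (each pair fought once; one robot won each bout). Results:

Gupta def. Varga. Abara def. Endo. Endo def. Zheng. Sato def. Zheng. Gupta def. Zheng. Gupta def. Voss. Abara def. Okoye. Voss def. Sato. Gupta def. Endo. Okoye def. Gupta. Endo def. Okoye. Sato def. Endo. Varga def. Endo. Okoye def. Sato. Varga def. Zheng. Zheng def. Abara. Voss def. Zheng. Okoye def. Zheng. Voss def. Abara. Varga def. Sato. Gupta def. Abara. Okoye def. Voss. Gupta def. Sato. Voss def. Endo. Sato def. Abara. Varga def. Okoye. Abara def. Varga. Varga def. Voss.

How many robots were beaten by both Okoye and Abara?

0

Okoye beat: Zheng, Voss, Sato, Gupta.
Abara beat: Endo, Okoye, Varga.
No one was beaten by both.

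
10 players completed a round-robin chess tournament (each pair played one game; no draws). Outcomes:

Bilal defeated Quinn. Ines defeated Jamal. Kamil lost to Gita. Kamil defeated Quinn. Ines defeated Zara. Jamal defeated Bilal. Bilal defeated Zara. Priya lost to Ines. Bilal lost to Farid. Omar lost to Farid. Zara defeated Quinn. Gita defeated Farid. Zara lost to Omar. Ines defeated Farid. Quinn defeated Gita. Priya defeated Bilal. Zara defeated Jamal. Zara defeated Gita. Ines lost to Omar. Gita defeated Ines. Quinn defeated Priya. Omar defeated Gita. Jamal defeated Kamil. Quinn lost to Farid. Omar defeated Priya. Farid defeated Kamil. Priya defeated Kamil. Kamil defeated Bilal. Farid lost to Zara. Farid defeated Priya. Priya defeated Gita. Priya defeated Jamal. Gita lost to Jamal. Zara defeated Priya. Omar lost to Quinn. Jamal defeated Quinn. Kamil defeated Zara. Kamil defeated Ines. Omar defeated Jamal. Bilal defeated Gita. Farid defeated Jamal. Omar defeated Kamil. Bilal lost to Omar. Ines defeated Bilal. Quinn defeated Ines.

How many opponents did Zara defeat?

5

Zara's results: beat Priya, Quinn, Jamal, Gita, Farid; lost to Ines, Kamil, Omar, Bilal.
That is 5 wins.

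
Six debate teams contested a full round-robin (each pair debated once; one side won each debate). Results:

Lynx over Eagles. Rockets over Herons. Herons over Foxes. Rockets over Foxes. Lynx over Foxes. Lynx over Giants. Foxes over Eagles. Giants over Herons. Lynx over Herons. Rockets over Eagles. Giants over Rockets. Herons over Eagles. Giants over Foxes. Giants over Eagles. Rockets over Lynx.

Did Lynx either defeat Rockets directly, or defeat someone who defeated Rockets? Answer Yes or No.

Lynx did not beat Rockets directly.
Lynx beat Giants, Foxes, Eagles, Herons. Of those, Giants beat Rockets.

Yes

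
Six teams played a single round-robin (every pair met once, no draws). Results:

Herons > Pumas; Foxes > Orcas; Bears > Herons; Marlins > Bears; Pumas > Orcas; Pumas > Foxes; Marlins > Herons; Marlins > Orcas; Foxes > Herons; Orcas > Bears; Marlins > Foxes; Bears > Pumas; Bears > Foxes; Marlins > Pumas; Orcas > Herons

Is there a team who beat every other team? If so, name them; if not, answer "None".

Marlins

Marlins has 5 wins out of 5 opponents — a perfect record.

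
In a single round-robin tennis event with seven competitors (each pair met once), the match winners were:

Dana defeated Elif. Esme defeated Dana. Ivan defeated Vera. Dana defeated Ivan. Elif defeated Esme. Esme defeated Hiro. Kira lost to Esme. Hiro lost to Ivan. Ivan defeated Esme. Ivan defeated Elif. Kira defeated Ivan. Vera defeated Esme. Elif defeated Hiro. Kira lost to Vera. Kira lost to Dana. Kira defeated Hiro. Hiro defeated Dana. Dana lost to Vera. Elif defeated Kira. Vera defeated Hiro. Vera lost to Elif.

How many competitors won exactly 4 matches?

Win totals: Esme 3, Elif 4, Dana 3, Hiro 1, Vera 4, Ivan 4, Kira 2.
Exactly 4: Elif, Vera, Ivan — 3 competitors.

3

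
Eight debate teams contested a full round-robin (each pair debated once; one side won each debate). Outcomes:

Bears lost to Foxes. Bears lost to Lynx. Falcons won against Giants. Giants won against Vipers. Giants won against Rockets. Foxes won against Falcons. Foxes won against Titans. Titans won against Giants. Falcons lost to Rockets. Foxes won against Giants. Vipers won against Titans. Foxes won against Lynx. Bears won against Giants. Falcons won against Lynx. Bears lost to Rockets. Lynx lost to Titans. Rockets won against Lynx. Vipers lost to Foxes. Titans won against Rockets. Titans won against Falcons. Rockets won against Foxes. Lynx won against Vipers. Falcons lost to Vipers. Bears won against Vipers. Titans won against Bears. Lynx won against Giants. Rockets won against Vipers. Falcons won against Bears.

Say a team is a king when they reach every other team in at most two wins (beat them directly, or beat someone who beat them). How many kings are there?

Bears cannot reach Lynx, Foxes in two steps.
Falcons cannot reach Foxes, Titans in two steps.
Giants reaches everyone (king).
Lynx cannot reach Foxes in two steps.
Foxes reaches everyone (king).
Rockets reaches everyone (king).
Titans reaches everyone (king).
Vipers cannot reach Foxes in two steps.
Kings: Giants, Foxes, Rockets, Titans — 4.

4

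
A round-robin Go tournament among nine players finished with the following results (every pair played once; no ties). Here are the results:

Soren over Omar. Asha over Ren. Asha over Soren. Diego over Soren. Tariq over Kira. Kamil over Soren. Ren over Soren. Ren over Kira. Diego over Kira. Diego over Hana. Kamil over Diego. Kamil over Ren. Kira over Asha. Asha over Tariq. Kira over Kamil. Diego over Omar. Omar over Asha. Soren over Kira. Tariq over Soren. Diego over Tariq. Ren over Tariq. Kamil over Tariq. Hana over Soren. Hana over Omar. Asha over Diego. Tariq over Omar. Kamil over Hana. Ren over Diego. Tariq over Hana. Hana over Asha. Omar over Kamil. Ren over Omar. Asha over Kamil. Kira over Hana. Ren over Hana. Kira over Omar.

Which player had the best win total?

Win totals: Kira 4, Omar 2, Ren 6, Asha 5, Kamil 5, Soren 2, Hana 3, Tariq 4, Diego 5.
Ren leads with 6 wins (next highest: 5).

Ren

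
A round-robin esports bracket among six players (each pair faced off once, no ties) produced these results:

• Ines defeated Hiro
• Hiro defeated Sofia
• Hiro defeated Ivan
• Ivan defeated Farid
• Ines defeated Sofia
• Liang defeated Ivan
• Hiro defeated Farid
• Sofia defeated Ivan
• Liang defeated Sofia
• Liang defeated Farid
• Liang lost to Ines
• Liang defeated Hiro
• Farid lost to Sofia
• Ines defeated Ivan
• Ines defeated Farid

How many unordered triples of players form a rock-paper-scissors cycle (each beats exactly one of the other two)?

Of the C(6,3) = 20 triples, the cyclic ones are: none.
That is 0.

0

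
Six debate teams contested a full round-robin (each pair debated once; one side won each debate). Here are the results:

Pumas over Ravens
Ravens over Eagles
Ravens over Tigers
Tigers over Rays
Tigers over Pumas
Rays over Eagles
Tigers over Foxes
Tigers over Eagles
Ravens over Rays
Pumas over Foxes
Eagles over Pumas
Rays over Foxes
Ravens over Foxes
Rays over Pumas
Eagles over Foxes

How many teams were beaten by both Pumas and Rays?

Pumas beat: Foxes, Ravens.
Rays beat: Pumas, Foxes, Eagles.
Both beat: Foxes — 1.

1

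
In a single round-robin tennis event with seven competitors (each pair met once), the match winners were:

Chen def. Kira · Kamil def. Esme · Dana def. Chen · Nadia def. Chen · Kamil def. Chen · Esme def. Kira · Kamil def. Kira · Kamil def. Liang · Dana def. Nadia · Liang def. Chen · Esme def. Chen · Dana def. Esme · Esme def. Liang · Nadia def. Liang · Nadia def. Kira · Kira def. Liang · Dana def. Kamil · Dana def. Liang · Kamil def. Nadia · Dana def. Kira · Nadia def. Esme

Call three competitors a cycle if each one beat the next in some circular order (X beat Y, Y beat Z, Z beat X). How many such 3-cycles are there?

Win totals: Esme 3, Kamil 5, Kira 1, Liang 1, Chen 1, Dana 6, Nadia 4.
A competitor with w wins dominates both others in C(w,2) triples; summing gives 3 + 10 + 0 + 0 + 0 + 15 + 6 = 34 transitive triples.
Total triples C(7,3) = 35, so cyclic triples = 35 − 34 = 1.

1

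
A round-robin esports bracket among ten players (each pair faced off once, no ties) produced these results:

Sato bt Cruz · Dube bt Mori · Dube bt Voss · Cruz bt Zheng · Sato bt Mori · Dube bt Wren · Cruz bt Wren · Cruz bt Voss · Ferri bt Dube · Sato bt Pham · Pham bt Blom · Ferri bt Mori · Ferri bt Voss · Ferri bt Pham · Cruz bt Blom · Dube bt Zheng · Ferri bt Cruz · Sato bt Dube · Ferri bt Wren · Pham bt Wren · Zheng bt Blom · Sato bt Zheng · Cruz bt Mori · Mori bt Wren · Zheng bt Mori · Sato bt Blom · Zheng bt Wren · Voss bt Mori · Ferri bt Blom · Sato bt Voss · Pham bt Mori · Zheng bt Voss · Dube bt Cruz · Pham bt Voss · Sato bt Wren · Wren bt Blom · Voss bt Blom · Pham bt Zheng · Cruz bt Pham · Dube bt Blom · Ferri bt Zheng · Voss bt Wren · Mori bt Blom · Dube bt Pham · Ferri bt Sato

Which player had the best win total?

Ferri

Win totals: Sato 8, Cruz 6, Mori 2, Wren 1, Ferri 9, Zheng 4, Dube 7, Voss 3, Blom 0, Pham 5.
Ferri leads with 9 wins (next highest: 8).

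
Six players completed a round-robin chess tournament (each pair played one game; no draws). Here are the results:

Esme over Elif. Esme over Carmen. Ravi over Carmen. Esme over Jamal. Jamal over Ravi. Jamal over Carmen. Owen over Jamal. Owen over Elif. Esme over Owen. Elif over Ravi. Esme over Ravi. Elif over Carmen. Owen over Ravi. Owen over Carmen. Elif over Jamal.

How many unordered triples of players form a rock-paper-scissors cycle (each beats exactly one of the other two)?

Of the C(6,3) = 20 triples, the cyclic ones are: none.
That is 0.

0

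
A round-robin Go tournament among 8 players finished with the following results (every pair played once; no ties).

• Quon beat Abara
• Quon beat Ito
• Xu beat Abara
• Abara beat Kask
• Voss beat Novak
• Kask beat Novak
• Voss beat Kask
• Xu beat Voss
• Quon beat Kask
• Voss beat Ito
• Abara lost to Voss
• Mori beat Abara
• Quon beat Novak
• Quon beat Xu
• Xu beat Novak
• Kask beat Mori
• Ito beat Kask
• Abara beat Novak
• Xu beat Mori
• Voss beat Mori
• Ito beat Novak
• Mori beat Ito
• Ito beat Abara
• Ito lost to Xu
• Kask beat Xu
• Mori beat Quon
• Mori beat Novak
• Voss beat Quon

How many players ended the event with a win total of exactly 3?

2

Win totals: Mori 4, Kask 3, Novak 0, Ito 3, Xu 5, Quon 5, Voss 6, Abara 2.
Exactly 3: Kask, Ito — 2 players.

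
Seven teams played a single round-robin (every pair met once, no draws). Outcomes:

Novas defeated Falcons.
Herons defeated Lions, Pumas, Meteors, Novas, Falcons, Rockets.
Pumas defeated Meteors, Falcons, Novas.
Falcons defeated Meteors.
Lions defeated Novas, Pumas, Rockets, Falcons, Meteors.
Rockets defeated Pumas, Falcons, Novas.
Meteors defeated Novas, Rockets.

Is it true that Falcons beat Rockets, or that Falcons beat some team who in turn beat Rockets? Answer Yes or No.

Yes

Falcons did not beat Rockets directly.
Falcons beat Meteors. Of those, Meteors beat Rockets.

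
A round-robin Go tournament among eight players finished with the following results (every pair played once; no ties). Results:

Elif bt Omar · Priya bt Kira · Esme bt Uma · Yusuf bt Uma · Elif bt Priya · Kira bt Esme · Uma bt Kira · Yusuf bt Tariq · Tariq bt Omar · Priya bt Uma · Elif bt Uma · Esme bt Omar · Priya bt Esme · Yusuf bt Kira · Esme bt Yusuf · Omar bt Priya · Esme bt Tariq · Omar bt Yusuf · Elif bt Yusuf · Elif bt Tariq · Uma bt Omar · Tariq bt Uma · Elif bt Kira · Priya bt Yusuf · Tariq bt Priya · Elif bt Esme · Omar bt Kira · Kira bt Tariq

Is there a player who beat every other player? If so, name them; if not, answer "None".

Elif has 7 wins out of 7 opponents — a perfect record.

Elif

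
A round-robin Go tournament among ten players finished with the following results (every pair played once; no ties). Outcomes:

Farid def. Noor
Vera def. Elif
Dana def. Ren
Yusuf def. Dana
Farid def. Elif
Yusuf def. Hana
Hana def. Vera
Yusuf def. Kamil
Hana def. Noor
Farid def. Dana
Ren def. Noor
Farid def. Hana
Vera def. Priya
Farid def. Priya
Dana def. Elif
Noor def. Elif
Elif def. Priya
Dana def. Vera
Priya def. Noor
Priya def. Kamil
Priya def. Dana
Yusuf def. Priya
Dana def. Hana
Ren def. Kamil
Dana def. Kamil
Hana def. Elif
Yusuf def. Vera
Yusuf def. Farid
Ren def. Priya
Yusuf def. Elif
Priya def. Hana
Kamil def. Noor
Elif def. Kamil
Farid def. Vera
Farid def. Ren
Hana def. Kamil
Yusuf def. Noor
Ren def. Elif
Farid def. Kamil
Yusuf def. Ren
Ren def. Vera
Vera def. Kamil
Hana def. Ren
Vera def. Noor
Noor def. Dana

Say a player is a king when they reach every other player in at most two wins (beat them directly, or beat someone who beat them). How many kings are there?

Hana cannot reach Farid, Yusuf in two steps.
Dana cannot reach Farid, Yusuf in two steps.
Farid cannot reach Yusuf in two steps.
Noor cannot reach Farid, Yusuf in two steps.
Kamil cannot reach Hana, Farid, Priya, Yusuf, Vera, Ren in two steps.
Priya cannot reach Farid, Yusuf in two steps.
Yusuf reaches everyone (king).
Elif cannot reach Farid, Yusuf, Vera, Ren in two steps.
Vera cannot reach Farid, Yusuf, Ren in two steps.
Ren cannot reach Farid, Yusuf in two steps.
Kings: Yusuf — 1.

1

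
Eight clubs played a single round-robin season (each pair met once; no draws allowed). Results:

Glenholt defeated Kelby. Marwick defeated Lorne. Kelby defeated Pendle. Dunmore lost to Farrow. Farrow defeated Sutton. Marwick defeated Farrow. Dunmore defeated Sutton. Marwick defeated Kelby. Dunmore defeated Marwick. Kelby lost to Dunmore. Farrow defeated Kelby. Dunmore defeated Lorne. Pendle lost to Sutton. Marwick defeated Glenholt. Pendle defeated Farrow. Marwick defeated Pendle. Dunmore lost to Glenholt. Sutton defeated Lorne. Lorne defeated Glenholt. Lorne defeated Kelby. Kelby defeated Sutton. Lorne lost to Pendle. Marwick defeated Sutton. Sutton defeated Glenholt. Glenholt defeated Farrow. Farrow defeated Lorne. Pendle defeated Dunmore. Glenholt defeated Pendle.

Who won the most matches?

Win totals: Lorne 2, Farrow 4, Sutton 3, Marwick 6, Pendle 3, Dunmore 4, Glenholt 4, Kelby 2.
Marwick leads with 6 wins (next highest: 4).

Marwick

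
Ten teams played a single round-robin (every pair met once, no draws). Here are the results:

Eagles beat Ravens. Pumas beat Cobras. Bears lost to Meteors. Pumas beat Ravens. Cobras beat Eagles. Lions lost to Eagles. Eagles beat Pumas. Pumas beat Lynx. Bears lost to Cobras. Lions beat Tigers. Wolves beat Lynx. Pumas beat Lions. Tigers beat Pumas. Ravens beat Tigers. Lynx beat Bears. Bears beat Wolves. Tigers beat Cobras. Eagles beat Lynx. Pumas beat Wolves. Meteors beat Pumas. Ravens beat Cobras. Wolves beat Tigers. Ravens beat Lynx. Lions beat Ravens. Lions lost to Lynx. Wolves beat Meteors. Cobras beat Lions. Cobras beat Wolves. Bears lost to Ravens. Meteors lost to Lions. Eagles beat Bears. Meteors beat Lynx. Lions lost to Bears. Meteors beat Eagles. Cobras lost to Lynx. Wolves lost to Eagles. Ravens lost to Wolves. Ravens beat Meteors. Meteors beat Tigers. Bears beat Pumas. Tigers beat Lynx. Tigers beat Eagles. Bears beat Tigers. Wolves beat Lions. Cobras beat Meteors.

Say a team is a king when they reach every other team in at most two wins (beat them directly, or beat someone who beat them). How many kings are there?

Cobras reaches everyone (king).
Meteors reaches everyone (king).
Pumas reaches everyone (king).
Wolves reaches everyone (king).
Lynx reaches everyone (king).
Ravens reaches everyone (king).
Tigers reaches everyone (king).
Bears reaches everyone (king).
Eagles reaches everyone (king).
Lions cannot reach Wolves in two steps.
Kings: Cobras, Meteors, Pumas, Wolves, Lynx, Ravens, Tigers, Bears, Eagles — 9.

9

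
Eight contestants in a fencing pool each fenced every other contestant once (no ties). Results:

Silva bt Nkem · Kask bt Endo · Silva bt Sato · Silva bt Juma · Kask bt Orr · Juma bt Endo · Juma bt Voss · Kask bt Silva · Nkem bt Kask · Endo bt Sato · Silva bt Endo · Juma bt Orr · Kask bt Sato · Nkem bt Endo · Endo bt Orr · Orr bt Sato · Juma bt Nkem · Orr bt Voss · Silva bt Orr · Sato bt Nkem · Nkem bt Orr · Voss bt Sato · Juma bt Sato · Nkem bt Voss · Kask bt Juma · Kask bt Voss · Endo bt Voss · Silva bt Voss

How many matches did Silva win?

6

Silva's results: beat Juma, Sato, Endo, Orr, Nkem, Voss; lost to Kask.
That is 6 wins.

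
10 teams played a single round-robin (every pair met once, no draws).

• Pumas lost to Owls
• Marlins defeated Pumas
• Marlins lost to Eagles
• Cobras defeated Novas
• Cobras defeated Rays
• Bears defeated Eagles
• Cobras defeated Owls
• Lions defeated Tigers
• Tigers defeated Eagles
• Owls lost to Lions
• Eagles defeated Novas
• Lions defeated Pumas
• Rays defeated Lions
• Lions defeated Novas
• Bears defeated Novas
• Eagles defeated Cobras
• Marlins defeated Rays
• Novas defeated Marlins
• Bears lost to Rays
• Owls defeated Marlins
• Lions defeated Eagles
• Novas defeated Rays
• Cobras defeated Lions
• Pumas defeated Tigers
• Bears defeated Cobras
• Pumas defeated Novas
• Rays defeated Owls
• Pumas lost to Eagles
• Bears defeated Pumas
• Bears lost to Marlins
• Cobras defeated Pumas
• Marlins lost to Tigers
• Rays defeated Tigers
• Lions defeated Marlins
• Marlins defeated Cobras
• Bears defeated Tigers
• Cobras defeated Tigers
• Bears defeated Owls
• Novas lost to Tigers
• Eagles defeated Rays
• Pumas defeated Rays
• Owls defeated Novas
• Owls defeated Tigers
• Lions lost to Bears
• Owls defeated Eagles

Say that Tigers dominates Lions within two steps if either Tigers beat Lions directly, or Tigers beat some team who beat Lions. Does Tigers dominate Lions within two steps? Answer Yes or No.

Tigers did not beat Lions directly.
Tigers beat Eagles, Novas, Marlins, but each of them lost to Lions. No two-step path.

No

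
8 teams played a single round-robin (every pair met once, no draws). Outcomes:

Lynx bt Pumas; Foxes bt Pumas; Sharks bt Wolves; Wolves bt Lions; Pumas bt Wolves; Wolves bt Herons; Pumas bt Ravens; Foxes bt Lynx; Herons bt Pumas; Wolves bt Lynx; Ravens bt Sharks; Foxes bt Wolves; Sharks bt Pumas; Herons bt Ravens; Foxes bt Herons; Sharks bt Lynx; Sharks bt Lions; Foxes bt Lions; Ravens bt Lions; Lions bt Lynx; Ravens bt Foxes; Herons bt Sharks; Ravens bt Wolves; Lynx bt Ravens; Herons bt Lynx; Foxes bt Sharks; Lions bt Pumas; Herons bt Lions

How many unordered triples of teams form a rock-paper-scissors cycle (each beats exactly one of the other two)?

Win totals: Pumas 2, Foxes 6, Lions 2, Lynx 2, Ravens 4, Herons 5, Sharks 4, Wolves 3.
A team with w wins dominates both others in C(w,2) triples; summing gives 1 + 15 + 1 + 1 + 6 + 10 + 6 + 3 = 43 transitive triples.
Total triples C(8,3) = 56, so cyclic triples = 56 − 43 = 13.

13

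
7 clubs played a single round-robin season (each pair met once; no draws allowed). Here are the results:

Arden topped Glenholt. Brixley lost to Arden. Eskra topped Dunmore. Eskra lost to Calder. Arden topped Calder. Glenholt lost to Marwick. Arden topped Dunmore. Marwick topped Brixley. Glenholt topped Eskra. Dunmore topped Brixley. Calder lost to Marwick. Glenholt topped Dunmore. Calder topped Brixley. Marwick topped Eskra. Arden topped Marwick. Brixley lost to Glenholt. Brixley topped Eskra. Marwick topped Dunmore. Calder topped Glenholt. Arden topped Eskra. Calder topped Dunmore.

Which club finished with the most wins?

Win totals: Marwick 5, Brixley 1, Eskra 1, Arden 6, Dunmore 1, Calder 4, Glenholt 3.
Arden leads with 6 wins (next highest: 5).

Arden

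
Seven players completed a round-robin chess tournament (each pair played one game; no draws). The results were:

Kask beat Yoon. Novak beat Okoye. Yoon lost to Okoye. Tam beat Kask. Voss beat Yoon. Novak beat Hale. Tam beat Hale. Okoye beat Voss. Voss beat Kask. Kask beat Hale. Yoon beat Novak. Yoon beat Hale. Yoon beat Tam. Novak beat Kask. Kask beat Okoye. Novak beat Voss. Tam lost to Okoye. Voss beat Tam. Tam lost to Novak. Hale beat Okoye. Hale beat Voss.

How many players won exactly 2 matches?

Win totals: Novak 5, Voss 3, Hale 2, Yoon 3, Tam 2, Okoye 3, Kask 3.
Exactly 2: Hale, Tam — 2 players.

2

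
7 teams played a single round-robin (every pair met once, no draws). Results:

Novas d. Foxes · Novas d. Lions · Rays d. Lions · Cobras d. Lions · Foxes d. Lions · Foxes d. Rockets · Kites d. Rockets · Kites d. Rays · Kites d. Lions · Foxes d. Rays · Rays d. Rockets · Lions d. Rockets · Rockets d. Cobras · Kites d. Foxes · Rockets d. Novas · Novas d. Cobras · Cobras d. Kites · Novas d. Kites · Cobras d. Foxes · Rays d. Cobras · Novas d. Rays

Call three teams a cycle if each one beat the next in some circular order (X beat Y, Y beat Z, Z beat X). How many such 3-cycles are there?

Win totals: Novas 5, Kites 4, Cobras 3, Rays 3, Foxes 3, Lions 1, Rockets 2.
A team with w wins dominates both others in C(w,2) triples; summing gives 10 + 6 + 3 + 3 + 3 + 0 + 1 = 26 transitive triples.
Total triples C(7,3) = 35, so cyclic triples = 35 − 26 = 9.

9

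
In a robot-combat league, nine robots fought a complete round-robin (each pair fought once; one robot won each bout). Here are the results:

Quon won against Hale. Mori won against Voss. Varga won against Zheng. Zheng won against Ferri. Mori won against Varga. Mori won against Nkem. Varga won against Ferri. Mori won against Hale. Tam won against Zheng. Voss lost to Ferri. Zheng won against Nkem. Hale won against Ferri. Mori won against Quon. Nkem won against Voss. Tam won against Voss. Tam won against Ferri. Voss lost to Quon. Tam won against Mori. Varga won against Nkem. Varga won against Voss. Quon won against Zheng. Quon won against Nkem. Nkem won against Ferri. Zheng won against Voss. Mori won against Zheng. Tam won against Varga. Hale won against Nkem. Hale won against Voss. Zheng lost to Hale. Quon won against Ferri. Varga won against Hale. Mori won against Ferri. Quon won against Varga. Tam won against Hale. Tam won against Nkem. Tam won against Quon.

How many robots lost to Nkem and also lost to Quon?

Nkem beat: Voss, Ferri.
Quon beat: Zheng, Voss, Ferri, Varga, Hale, Nkem.
Both beat: Voss, Ferri — 2.

2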